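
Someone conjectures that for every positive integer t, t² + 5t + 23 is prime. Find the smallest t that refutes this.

t = 14

Check each positive integer t in order until t² + 5t + 23 is not prime.
For t = 1, 2, 3, 4, …, 11, 12, 13 the conclusion holds.
t = 14: t² + 5t + 23 = 289 = 17 × 17, composite.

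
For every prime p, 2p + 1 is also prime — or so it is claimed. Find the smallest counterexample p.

p = 7

A counterexample is any prime p such that 2p + 1 is not prime; we check each in order.
For p = 2, 3, 5 the conclusion holds.
p = 7: 2p + 1 = 15 = 3 × 5, not prime.
Thus p = 7 disproves the claim, and no smaller p works.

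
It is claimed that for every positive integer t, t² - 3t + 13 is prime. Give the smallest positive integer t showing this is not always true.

We need the least positive integer t for which t² - 3t + 13 is not prime.
For t = 1, 2, 3, 4, …, 9, 10, 11 the conclusion holds.
t = 12: t² - 3t + 13 = 121 = 11 × 11, composite.
So t = 12 is the smallest counterexample.

t = 12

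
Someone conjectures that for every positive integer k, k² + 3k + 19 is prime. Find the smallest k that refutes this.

We need the least positive integer k for which k² + 3k + 19 is not prime.
For k = 1, 2, 3, 4, …, 12, 13, 14 the conclusion holds.
k = 15: k² + 3k + 19 = 289 = 17 × 17, composite.
Thus k = 15 disproves the claim, and no smaller k works.

k = 15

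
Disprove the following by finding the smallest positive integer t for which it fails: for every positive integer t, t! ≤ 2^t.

t = 4

t = 1: t! = 1 and 2^t = 2, so 1 ≤ 2.
t = 2: t! = 2 and 2^t = 4, so 2 ≤ 4.
t = 3: t! = 6 and 2^t = 8, so 6 ≤ 8.
t = 4: t! = 24 and 2^t = 16, so 24 > 16.
So t = 4 is the smallest counterexample.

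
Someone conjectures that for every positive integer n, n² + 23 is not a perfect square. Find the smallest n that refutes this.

We need the least positive integer n for which n² + 23 is a perfect square.
For n = 1, 2, 3, 4, 5, 6, 7, 8, 9, 10 the conclusion holds.
n = 11: 11² + 23 = 144 = 12², a perfect square.
Hence n = 11 is a counterexample.

n = 11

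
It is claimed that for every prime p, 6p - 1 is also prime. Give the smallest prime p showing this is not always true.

Check each prime p in order until 6p - 1 is not prime.
The first 4 eligible values, up to p = 7, all satisfy the conclusion.
p = 11: 6p - 1 = 65 = 5 × 13, not prime.
So p = 11 is the smallest counterexample.

p = 11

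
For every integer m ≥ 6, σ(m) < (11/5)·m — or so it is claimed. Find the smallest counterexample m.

m = 12

m = 6: σ(6) = 12; 12 < 66/5.
m = 7: σ(7) = 8; 8 < 77/5.
m = 8: σ(8) = 15; 15 < 88/5.
m = 9: σ(9) = 13; 13 < 99/5.
m = 10: σ(10) = 18; 18 < 22.
m = 11: σ(11) = 12; 12 < 121/5.
m = 12: σ(12) = 28; 28 ≥ 132/5.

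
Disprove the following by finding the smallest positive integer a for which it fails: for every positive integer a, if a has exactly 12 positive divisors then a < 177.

a = 198

Check each positive integer a in order until a has exactly 12 positive divisors but the claim fails.
For a = 60, 72, 84, 90, …, 150, 156, 160 the conclusion holds.
a = 198: τ(198) = 12; 198 ≥ 177.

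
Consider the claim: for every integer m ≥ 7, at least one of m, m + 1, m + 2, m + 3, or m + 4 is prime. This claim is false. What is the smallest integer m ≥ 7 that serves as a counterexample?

We need the least integer m ≥ 7 for which m, m + 1, m + 2, m + 3, m + 4 are all composite.
The first 17 eligible values, up to m = 23, all satisfy the conclusion.
m = 24: 24 = 2 × 12; 25 = 5 × 5; 26 = 2 × 13; 27 = 3 × 9; 28 = 2 × 14 — all composite.
Thus m = 24 disproves the claim, and no smaller m works.

m = 24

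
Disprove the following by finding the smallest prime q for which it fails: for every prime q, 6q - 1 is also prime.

q = 11

Check each prime q in order until 6q - 1 is not prime.
q = 2: 6q - 1 = 11, prime.
q = 3: 6q - 1 = 17, prime.
q = 5: 6q - 1 = 29, prime.
q = 7: 6q - 1 = 41, prime.
q = 11: 6q - 1 = 65 = 5 × 13, not prime.
Hence q = 11 is a counterexample.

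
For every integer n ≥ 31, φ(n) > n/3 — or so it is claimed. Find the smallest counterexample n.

Check each integer n ≥ 31 in order until the claim fails.
n = 31: φ(31) = 30 and 31/3 = 31/3, so φ(31) > 31/3.
n = 32: φ(32) = 16 and 32/3 = 32/3, so φ(32) > 32/3.
n = 33: φ(33) = 20 and 33/3 = 11, so φ(33) > 33/3.
n = 34: φ(34) = 16 and 34/3 = 34/3, so φ(34) > 34/3.
n = 35: φ(35) = 24 and 35/3 = 35/3, so φ(35) > 35/3.
n = 36: φ(36) = 12 and 36/3 = 12, so φ(36) ≤ 36/3.
Thus n = 36 disproves the claim, and no smaller n works.

n = 36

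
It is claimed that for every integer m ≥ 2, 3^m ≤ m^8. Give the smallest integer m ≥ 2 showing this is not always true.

Check each integer m ≥ 2 in order until 3^m > m^8.
For m = 2, 3, 4, 5, …, 20, 21, 22 the conclusion holds.
m = 23: 3^m = 94143178827 and m^8 = 78310985281, so 94143178827 > 78310985281.

m = 23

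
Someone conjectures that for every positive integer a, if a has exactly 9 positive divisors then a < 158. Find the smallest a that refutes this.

a = 196

a = 36: τ(36) = 9; 36 < 158.
a = 100: τ(100) = 9; 100 < 158.
a = 196: τ(196) = 9; 196 ≥ 158.
So a = 196 is the smallest counterexample.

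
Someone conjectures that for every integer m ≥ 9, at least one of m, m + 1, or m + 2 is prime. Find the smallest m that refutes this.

m = 14

Check each integer m ≥ 9 in order until m, m + 1, m + 2 are all composite.
m = 9: 11 is prime.
m = 10: 11 is prime.
m = 11: 11 is prime.
m = 12: 13 is prime.
m = 13: 13 is prime.
m = 14: 14 = 2 × 7; 15 = 3 × 5; 16 = 2 × 8 — all composite.
Thus m = 14 disproves the claim, and no smaller m works.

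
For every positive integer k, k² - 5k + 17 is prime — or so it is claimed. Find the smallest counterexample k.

k = 13

For k = 1, 2, 3, 4, …, 10, 11, 12 the conclusion holds.
k = 13: k² - 5k + 17 = 121 = 11 × 11, composite.
Thus k = 13 disproves the claim, and no smaller k works.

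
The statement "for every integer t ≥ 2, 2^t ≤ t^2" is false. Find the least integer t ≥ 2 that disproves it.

t = 5

We need the least integer t ≥ 2 for which 2^t > t^2.
For t = 2, 3, 4 the conclusion holds.
t = 5: 2^t = 32 and t^2 = 25, so 32 > 25.
Hence t = 5 is a counterexample.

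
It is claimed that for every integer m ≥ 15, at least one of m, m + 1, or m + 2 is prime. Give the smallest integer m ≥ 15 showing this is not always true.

We need the least integer m ≥ 15 for which m, m + 1, m + 2 are all composite.
For m = 15, 16, 17, 18, 19 the conclusion holds.
m = 20: 20 = 2 × 10; 21 = 3 × 7; 22 = 2 × 11 — all composite.
Thus m = 20 disproves the claim, and no smaller m works.

m = 20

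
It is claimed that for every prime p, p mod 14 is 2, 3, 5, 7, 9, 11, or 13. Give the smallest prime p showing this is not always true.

p = 29

For p = 2, 3, 5, 7, 11, 13, 17, 19, 23 the conclusion holds.
p = 29: 29 mod 14 = 1 — not in {2, 3, 5, 7, 9, 11, 13}.
Thus p = 29 disproves the claim, and no smaller p works.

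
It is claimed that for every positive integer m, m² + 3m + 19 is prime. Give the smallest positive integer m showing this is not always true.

For m = 1, 2, 3, 4, …, 12, 13, 14 the conclusion holds.
m = 15: m² + 3m + 19 = 289 = 17 × 17, composite.
Thus m = 15 disproves the claim, and no smaller m works.

m = 15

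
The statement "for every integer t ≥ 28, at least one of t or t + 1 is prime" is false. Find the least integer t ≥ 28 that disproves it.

t = 32

Check each integer t ≥ 28 in order until t, t + 1 are both composite.
The first 4 eligible values, up to t = 31, all satisfy the conclusion.
t = 32: 32 = 2 × 16; 33 = 3 × 11 — both composite.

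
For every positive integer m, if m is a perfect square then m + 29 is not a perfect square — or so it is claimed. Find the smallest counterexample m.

m = 196

The first 13 eligible values, up to m = 169, all satisfy the conclusion.
m = 196: 196 = 14² and 196 + 29 = 225 = 15².
So m = 196 is the smallest counterexample.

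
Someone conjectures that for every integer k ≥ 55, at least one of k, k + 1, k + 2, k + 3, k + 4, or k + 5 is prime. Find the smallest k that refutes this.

k = 90

We need the least integer k ≥ 55 for which k, k + 1, k + 2, k + 3, k + 4, k + 5 are all composite.
For k = 55, 56, 57, 58, …, 87, 88, 89 the conclusion holds.
k = 90: 90 = 2 × 45; 91 = 7 × 13; 92 = 2 × 46; 93 = 3 × 31; 94 = 2 × 47; 95 = 5 × 19 — all composite.
Hence k = 90 is a counterexample.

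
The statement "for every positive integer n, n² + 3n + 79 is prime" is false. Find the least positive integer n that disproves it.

n = 5

The first 4 eligible values, up to n = 4, all satisfy the conclusion.
n = 5: n² + 3n + 79 = 119 = 7 × 17, composite.
So n = 5 is the smallest counterexample.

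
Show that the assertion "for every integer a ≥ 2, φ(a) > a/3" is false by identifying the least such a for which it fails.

a = 6

a = 2: φ(2) = 1 and 2/3 = 2/3, so φ(2) > 2/3.
a = 3: φ(3) = 2 and 3/3 = 1, so φ(3) > 3/3.
a = 4: φ(4) = 2 and 4/3 = 4/3, so φ(4) > 4/3.
a = 5: φ(5) = 4 and 5/3 = 5/3, so φ(5) > 5/3.
a = 6: φ(6) = 2 and 6/3 = 2, so φ(6) ≤ 6/3.
Hence a = 6 is a counterexample.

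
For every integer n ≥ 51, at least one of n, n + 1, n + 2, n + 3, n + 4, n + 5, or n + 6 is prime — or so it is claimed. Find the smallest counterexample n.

n = 90

A counterexample is any integer n ≥ 51 such that n, n + 1, n + 2, n + 3, n + 4, n + 5, n + 6 are all composite; we check each in order.
The first 39 eligible values, up to n = 89, all satisfy the conclusion.
n = 90: 90 = 2 × 45; 91 = 7 × 13; 92 = 2 × 46; 93 = 3 × 31; 94 = 2 × 47; 95 = 5 × 19; 96 = 2 × 48 — all composite.
So n = 90 is the smallest counterexample.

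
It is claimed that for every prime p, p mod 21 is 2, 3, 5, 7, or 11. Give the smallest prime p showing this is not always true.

p = 13

The first 5 eligible values, up to p = 11, all satisfy the conclusion.
p = 13: 13 mod 21 = 13 — not in {2, 3, 5, 7, 11}.
So p = 13 is the smallest counterexample.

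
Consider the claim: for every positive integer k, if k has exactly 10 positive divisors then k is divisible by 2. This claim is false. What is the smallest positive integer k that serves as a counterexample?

k = 405

Check each positive integer k in order until k has exactly 10 positive divisors but k is not divisible by 2.
For k = 48, 80, 112, 162, 176, 208, 272, 304, 368 the conclusion holds.
k = 405: τ(405) = 10; 405 mod 2 = 1.
Thus k = 405 disproves the claim, and no smaller k works.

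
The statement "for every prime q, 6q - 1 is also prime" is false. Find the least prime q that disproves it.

q = 2: 6q - 1 = 11, prime.
q = 3: 6q - 1 = 17, prime.
q = 5: 6q - 1 = 29, prime.
q = 7: 6q - 1 = 41, prime.
q = 11: 6q - 1 = 65 = 5 × 13, not prime.

q = 11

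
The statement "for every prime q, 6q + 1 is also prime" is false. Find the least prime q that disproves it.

q = 19

We need the least prime q for which 6q + 1 is not prime.
The first 7 eligible values, up to q = 17, all satisfy the conclusion.
q = 19: 6q + 1 = 115 = 5 × 23, not prime.
Thus q = 19 disproves the claim, and no smaller q works.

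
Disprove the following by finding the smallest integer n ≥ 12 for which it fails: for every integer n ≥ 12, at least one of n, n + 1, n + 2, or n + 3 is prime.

A counterexample is any integer n ≥ 12 such that n, n + 1, n + 2, n + 3 are all composite; we check each in order.
For n = 12, 13, 14, 15, …, 21, 22, 23 the conclusion holds.
n = 24: 24 = 2 × 12; 25 = 5 × 5; 26 = 2 × 13; 27 = 3 × 9 — all composite.
So n = 24 is the smallest counterexample.

n = 24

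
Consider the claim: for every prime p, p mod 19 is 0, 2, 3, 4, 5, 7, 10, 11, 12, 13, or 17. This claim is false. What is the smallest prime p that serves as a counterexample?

Check each prime p in order until the claim fails.
For p = 2, 3, 5, 7, …, 23, 29, 31 the conclusion holds.
p = 37: 37 mod 19 = 18 — not in {0, 2, 3, 4, 5, 7, 10, 11, 12, 13, 17}.

p = 37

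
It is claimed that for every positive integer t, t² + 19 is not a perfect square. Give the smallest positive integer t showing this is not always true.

t = 1: 1² + 19 = 20, not a perfect square.
t = 2: 2² + 19 = 23, not a perfect square.
t = 3: 3² + 19 = 28, not a perfect square.
t = 4: 4² + 19 = 35, not a perfect square.
t = 5: 5² + 19 = 44, not a perfect square.
t = 6: 6² + 19 = 55, not a perfect square.
t = 7: 7² + 19 = 68, not a perfect square.
t = 8: 8² + 19 = 83, not a perfect square.
t = 9: 9² + 19 = 100 = 10², a perfect square.
Hence t = 9 is a counterexample.

t = 9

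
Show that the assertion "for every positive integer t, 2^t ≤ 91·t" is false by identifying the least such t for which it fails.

The first 9 eligible values, up to t = 9, all satisfy the conclusion.
t = 10: 2^t = 1024 and 91·t = 910, so 1024 > 910.
So t = 10 is the smallest counterexample.

t = 10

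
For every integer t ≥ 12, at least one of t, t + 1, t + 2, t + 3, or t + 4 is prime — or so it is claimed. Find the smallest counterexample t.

A counterexample is any integer t ≥ 12 such that t, t + 1, t + 2, t + 3, t + 4 are all composite; we check each in order.
The first 12 eligible values, up to t = 23, all satisfy the conclusion.
t = 24: 24 = 2 × 12; 25 = 5 × 5; 26 = 2 × 13; 27 = 3 × 9; 28 = 2 × 14 — all composite.

t = 24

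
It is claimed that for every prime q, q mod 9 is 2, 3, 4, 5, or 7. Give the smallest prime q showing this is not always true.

q = 17

We need the least prime q for which the claim fails.
For q = 2, 3, 5, 7, 11, 13 the conclusion holds.
q = 17: 17 mod 9 = 8 — not in {2, 3, 4, 5, 7}.
Thus q = 17 disproves the claim, and no smaller q works.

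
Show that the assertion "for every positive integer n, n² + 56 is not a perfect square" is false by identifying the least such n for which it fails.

n = 5

We need the least positive integer n for which n² + 56 is a perfect square.
For n = 1, 2, 3, 4 the conclusion holds.
n = 5: 5² + 56 = 81 = 9², a perfect square.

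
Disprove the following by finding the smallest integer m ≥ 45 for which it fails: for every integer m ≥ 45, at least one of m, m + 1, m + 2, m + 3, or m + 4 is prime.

m = 48

For m = 45, 46, 47 the conclusion holds.
m = 48: 48 = 2 × 24; 49 = 7 × 7; 50 = 2 × 25; 51 = 3 × 17; 52 = 2 × 26 — all composite.
Hence m = 48 is a counterexample.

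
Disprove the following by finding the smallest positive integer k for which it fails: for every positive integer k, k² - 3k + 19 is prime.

We need the least positive integer k for which k² - 3k + 19 is not prime.
For k = 1, 2, 3, 4, …, 15, 16, 17 the conclusion holds.
k = 18: k² - 3k + 19 = 289 = 17 × 17, composite.

k = 18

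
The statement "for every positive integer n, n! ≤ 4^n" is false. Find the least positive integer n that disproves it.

n = 9

We need the least positive integer n for which n! > 4^n.
n = 1: n! = 1 and 4^n = 4, so 1 ≤ 4.
n = 2: n! = 2 and 4^n = 16, so 2 ≤ 16.
n = 3: n! = 6 and 4^n = 64, so 6 ≤ 64.
n = 4: n! = 24 and 4^n = 256, so 24 ≤ 256.
n = 5: n! = 120 and 4^n = 1024, so 120 ≤ 1024.
n = 6: n! = 720 and 4^n = 4096, so 720 ≤ 4096.
n = 7: n! = 5040 and 4^n = 16384, so 5040 ≤ 16384.
n = 8: n! = 40320 and 4^n = 65536, so 40320 ≤ 65536.
n = 9: n! = 362880 and 4^n = 262144, so 362880 > 262144.
Thus n = 9 disproves the claim, and no smaller n works.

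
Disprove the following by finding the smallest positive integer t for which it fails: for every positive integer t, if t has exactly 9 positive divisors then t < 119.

Check each positive integer t in order until t has exactly 9 positive divisors but the claim fails.
t = 36: τ(36) = 9; 36 < 119.
t = 100: τ(100) = 9; 100 < 119.
t = 196: τ(196) = 9; 196 ≥ 119.
Thus t = 196 disproves the claim, and no smaller t works.

t = 196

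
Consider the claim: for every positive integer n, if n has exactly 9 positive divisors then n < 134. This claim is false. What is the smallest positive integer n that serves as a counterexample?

n = 196

A counterexample is any positive integer n such that n has exactly 9 positive divisors but the claim fails; we check each in order.
For n = 36, 100 the conclusion holds.
n = 196: τ(196) = 9; 196 ≥ 134.
Hence n = 196 is a counterexample.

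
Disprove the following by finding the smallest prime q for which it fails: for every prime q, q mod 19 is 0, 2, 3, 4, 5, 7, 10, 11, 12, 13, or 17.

q = 37

Check each prime q in order until the claim fails.
For q = 2, 3, 5, 7, …, 23, 29, 31 the conclusion holds.
q = 37: 37 mod 19 = 18 — not in {0, 2, 3, 4, 5, 7, 10, 11, 12, 13, 17}.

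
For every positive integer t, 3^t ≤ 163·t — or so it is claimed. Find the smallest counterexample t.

The first 6 eligible values, up to t = 6, all satisfy the conclusion.
t = 7: 3^t = 2187 and 163·t = 1141, so 2187 > 1141.
So t = 7 is the smallest counterexample.

t = 7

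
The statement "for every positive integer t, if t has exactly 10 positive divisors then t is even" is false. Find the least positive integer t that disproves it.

The first 9 eligible values, up to t = 368, all satisfy the conclusion.
t = 405: divisors of 405: 10 divisors; 405 is odd.

t = 405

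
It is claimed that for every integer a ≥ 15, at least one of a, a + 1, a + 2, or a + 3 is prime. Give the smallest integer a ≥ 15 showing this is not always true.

a = 24

Check each integer a ≥ 15 in order until a, a + 1, a + 2, a + 3 are all composite.
For a = 15, 16, 17, 18, 19, 20, 21, 22, 23 the conclusion holds.
a = 24: 24 = 2 × 12; 25 = 5 × 5; 26 = 2 × 13; 27 = 3 × 9 — all composite.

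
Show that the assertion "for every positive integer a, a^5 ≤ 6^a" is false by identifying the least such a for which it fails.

We need the least positive integer a for which a^5 > 6^a.
a = 1: a^5 = 1 and 6^a = 6, so 1 ≤ 6.
a = 2: a^5 = 32 and 6^a = 36, so 32 ≤ 36.
a = 3: a^5 = 243 and 6^a = 216, so 243 > 216.

a = 3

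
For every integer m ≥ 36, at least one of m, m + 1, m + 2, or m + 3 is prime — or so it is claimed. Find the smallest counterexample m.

For m = 36, 37, 38, 39, …, 45, 46, 47 the conclusion holds.
m = 48: 48 = 2 × 24; 49 = 7 × 7; 50 = 2 × 25; 51 = 3 × 17 — all composite.

m = 48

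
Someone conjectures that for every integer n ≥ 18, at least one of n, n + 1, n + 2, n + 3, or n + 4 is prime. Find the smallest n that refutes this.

The first 6 eligible values, up to n = 23, all satisfy the conclusion.
n = 24: 24 = 2 × 12; 25 = 5 × 5; 26 = 2 × 13; 27 = 3 × 9; 28 = 2 × 14 — all composite.
Hence n = 24 is a counterexample.

n = 24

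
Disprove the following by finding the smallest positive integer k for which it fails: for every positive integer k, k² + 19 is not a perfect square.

k = 9

Check each positive integer k in order until k² + 19 is a perfect square.
The first 8 eligible values, up to k = 8, all satisfy the conclusion.
k = 9: 9² + 19 = 100 = 10², a perfect square.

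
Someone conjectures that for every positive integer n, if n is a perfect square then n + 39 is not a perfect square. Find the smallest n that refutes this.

A counterexample is any positive integer n such that n is a perfect square but n + 39 is a perfect square; we check each in order.
For n = 1, 4, 9, 16 the conclusion holds.
n = 25: 25 = 5² and 25 + 39 = 64 = 8².

n = 25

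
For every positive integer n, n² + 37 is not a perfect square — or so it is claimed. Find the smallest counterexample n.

Check each positive integer n in order until n² + 37 is a perfect square.
For n = 1, 2, 3, 4, …, 15, 16, 17 the conclusion holds.
n = 18: 18² + 37 = 361 = 19², a perfect square.
So n = 18 is the smallest counterexample.

n = 18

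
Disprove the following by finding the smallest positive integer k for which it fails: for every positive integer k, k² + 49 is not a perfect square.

k = 24

For k = 1, 2, 3, 4, …, 21, 22, 23 the conclusion holds.
k = 24: 24² + 49 = 625 = 25², a perfect square.
Hence k = 24 is a counterexample.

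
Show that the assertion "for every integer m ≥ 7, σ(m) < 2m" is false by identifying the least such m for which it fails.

Check each integer m ≥ 7 in order until the claim fails.
The first 5 eligible values, up to m = 11, all satisfy the conclusion.
m = 12: σ(12) = 28; 28 ≥ 24.

m = 12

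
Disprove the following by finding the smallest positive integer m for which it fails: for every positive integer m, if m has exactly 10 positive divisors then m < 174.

For m = 48, 80, 112, 162 the conclusion holds.
m = 176: τ(176) = 10; 176 ≥ 174.
Hence m = 176 is a counterexample.

m = 176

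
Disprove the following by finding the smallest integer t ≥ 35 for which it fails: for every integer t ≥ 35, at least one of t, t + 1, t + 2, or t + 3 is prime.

t = 48

We need the least integer t ≥ 35 for which t, t + 1, t + 2, t + 3 are all composite.
For t = 35, 36, 37, 38, …, 45, 46, 47 the conclusion holds.
t = 48: 48 = 2 × 24; 49 = 7 × 7; 50 = 2 × 25; 51 = 3 × 17 — all composite.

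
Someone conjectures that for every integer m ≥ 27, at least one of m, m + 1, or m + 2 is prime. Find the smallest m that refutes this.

m = 32

m = 27: 29 is prime.
m = 28: 29 is prime.
m = 29: 29 is prime.
m = 30: 31 is prime.
m = 31: 31 is prime.
m = 32: 32 = 2 × 16; 33 = 3 × 11; 34 = 2 × 17 — all composite.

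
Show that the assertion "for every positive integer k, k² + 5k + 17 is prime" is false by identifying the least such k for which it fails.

k = 8

For k = 1, 2, 3, 4, 5, 6, 7 the conclusion holds.
k = 8: k² + 5k + 17 = 121 = 11 × 11, composite.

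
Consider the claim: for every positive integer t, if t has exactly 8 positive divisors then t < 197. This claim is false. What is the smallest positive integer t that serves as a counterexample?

Check each positive integer t in order until t has exactly 8 positive divisors but the claim fails.
For t = 24, 30, 40, 42, …, 189, 190, 195 the conclusion holds.
t = 222: τ(222) = 8; 222 ≥ 197.
So t = 222 is the smallest counterexample.

t = 222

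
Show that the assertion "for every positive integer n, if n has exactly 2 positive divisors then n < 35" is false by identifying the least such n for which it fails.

n = 37

A counterexample is any positive integer n such that n has exactly 2 positive divisors but the claim fails; we check each in order.
For n = 2, 3, 5, 7, …, 23, 29, 31 the conclusion holds.
n = 37: τ(37) = 2; 37 ≥ 35.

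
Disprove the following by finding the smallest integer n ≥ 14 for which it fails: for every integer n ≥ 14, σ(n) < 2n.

We need the least integer n ≥ 14 for which the claim fails.
For n = 14, 15, 16, 17 the conclusion holds.
n = 18: σ(18) = 39; 39 ≥ 36.

n = 18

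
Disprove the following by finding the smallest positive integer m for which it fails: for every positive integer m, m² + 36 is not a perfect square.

m = 8

A counterexample is any positive integer m such that m² + 36 is a perfect square; we check each in order.
m = 1: 1² + 36 = 37, not a perfect square.
m = 2: 2² + 36 = 40, not a perfect square.
m = 3: 3² + 36 = 45, not a perfect square.
m = 4: 4² + 36 = 52, not a perfect square.
m = 5: 5² + 36 = 61, not a perfect square.
m = 6: 6² + 36 = 72, not a perfect square.
m = 7: 7² + 36 = 85, not a perfect square.
m = 8: 8² + 36 = 100 = 10², a perfect square.
Hence m = 8 is a counterexample.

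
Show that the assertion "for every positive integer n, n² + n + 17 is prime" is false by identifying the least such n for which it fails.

For n = 1, 2, 3, 4, …, 13, 14, 15 the conclusion holds.
n = 16: n² + n + 17 = 289 = 17 × 17, composite.

n = 16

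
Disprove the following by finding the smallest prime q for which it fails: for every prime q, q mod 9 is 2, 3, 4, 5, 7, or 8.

A counterexample is any prime q such that the claim fails; we check each in order.
q = 2: 2 mod 9 = 2.
q = 3: 3 mod 9 = 3.
q = 5: 5 mod 9 = 5.
q = 7: 7 mod 9 = 7.
q = 11: 11 mod 9 = 2.
q = 13: 13 mod 9 = 4.
q = 17: 17 mod 9 = 8.
q = 19: 19 mod 9 = 1 — not in {2, 3, 4, 5, 7, 8}.

q = 19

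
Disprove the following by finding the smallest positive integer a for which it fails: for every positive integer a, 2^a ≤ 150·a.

a = 11

The first 10 eligible values, up to a = 10, all satisfy the conclusion.
a = 11: 2^a = 2048 and 150·a = 1650, so 2048 > 1650.
So a = 11 is the smallest counterexample.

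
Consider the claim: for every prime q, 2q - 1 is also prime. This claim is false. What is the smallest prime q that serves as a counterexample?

q = 5

A counterexample is any prime q such that 2q - 1 is not prime; we check each in order.
For q = 2, 3 the conclusion holds.
q = 5: 2q - 1 = 9 = 3 × 3, not prime.
So q = 5 is the smallest counterexample.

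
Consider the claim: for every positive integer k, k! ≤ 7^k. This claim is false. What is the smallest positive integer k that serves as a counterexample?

Check each positive integer k in order until k! > 7^k.
For k = 1, 2, 3, 4, …, 14, 15, 16 the conclusion holds.
k = 17: k! = 355687428096000 and 7^k = 232630513987207, so 355687428096000 > 232630513987207.

k = 17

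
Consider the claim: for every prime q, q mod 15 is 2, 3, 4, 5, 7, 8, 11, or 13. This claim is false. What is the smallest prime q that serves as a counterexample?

For q = 2, 3, 5, 7, 11, 13, 17, 19, 23 the conclusion holds.
q = 29: 29 mod 15 = 14 — not in {2, 3, 4, 5, 7, 8, 11, 13}.
So q = 29 is the smallest counterexample.

q = 29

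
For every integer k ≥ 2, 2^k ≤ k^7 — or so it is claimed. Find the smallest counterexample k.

k = 37

Check each integer k ≥ 2 in order until 2^k > k^7.
The first 35 eligible values, up to k = 36, all satisfy the conclusion.
k = 37: 2^k = 137438953472 and k^7 = 94931877133, so 137438953472 > 94931877133.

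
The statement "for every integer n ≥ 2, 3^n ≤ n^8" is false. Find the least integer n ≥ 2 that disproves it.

n = 23

A counterexample is any integer n ≥ 2 such that 3^n > n^8; we check each in order.
For n = 2, 3, 4, 5, …, 20, 21, 22 the conclusion holds.
n = 23: 3^n = 94143178827 and n^8 = 78310985281, so 94143178827 > 78310985281.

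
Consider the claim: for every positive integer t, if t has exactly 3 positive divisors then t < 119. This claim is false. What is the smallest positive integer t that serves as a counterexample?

t = 121

We need the least positive integer t for which t has exactly 3 positive divisors but the claim fails.
t = 4: τ(4) = 3; 4 < 119.
t = 9: τ(9) = 3; 9 < 119.
t = 25: τ(25) = 3; 25 < 119.
t = 49: τ(49) = 3; 49 < 119.
t = 121: τ(121) = 3; 121 ≥ 119.
Thus t = 121 disproves the claim, and no smaller t works.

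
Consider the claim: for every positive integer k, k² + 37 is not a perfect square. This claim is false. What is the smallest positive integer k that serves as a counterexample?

A counterexample is any positive integer k such that k² + 37 is a perfect square; we check each in order.
For k = 1, 2, 3, 4, …, 15, 16, 17 the conclusion holds.
k = 18: 18² + 37 = 361 = 19², a perfect square.

k = 18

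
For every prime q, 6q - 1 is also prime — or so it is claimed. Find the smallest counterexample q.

q = 11

A counterexample is any prime q such that 6q - 1 is not prime; we check each in order.
The first 4 eligible values, up to q = 7, all satisfy the conclusion.
q = 11: 6q - 1 = 65 = 5 × 13, not prime.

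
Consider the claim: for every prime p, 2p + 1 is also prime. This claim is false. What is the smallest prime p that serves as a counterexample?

p = 7

Check each prime p in order until 2p + 1 is not prime.
p = 2: 2p + 1 = 5, prime.
p = 3: 2p + 1 = 7, prime.
p = 5: 2p + 1 = 11, prime.
p = 7: 2p + 1 = 15 = 3 × 5, not prime.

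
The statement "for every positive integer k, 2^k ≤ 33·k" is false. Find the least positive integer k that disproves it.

k = 9

For k = 1, 2, 3, 4, 5, 6, 7, 8 the conclusion holds.
k = 9: 2^k = 512 and 33·k = 297, so 512 > 297.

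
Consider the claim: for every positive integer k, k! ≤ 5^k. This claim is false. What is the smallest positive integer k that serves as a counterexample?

Check each positive integer k in order until k! > 5^k.
For k = 1, 2, 3, 4, …, 9, 10, 11 the conclusion holds.
k = 12: k! = 479001600 and 5^k = 244140625, so 479001600 > 244140625.
Hence k = 12 is a counterexample.

k = 12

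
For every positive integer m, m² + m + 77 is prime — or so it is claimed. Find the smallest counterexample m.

m = 6

Check each positive integer m in order until m² + m + 77 is not prime.
The first 5 eligible values, up to m = 5, all satisfy the conclusion.
m = 6: m² + m + 77 = 119 = 7 × 17, composite.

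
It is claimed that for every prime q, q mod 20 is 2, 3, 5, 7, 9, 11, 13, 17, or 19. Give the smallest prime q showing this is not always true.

We need the least prime q for which the claim fails.
For q = 2, 3, 5, 7, …, 29, 31, 37 the conclusion holds.
q = 41: 41 mod 20 = 1 — not in {2, 3, 5, 7, 9, 11, 13, 17, 19}.
Thus q = 41 disproves the claim, and no smaller q works.

q = 41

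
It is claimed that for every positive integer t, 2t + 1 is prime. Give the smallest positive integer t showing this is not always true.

t = 4

A counterexample is any positive integer t such that 2t + 1 is not prime; we check each in order.
For t = 1, 2, 3 the conclusion holds.
t = 4: 2t + 1 = 9 = 3 × 3, composite.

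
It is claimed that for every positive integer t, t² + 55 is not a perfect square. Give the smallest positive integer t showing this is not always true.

Check each positive integer t in order until t² + 55 is a perfect square.
For t = 1, 2 the conclusion holds.
t = 3: 3² + 55 = 64 = 8², a perfect square.

t = 3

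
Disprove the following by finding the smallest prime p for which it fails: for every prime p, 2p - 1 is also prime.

p = 5

We need the least prime p for which 2p - 1 is not prime.
p = 2: 2p - 1 = 3, prime.
p = 3: 2p - 1 = 5, prime.
p = 5: 2p - 1 = 9 = 3 × 3, not prime.
Hence p = 5 is a counterexample.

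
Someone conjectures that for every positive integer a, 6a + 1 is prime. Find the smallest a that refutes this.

Check each positive integer a in order until 6a + 1 is not prime.
For a = 1, 2, 3 the conclusion holds.
a = 4: 6a + 1 = 25 = 5 × 5, composite.
Thus a = 4 disproves the claim, and no smaller a works.

a = 4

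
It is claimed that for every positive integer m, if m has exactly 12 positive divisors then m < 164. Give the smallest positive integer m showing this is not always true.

m = 198

We need the least positive integer m for which m has exactly 12 positive divisors but the claim fails.
For m = 60, 72, 84, 90, …, 150, 156, 160 the conclusion holds.
m = 198: τ(198) = 12; 198 ≥ 164.
Hence m = 198 is a counterexample.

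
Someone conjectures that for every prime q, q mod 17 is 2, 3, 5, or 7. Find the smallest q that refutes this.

q = 11

Check each prime q in order until the claim fails.
q = 2: 2 mod 17 = 2.
q = 3: 3 mod 17 = 3.
q = 5: 5 mod 17 = 5.
q = 7: 7 mod 17 = 7.
q = 11: 11 mod 17 = 11 — not in {2, 3, 5, 7}.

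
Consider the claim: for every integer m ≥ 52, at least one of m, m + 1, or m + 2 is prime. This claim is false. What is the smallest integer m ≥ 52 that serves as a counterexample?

m = 54

We need the least integer m ≥ 52 for which m, m + 1, m + 2 are all composite.
For m = 52, 53 the conclusion holds.
m = 54: 54 = 2 × 27; 55 = 5 × 11; 56 = 2 × 28 — all composite.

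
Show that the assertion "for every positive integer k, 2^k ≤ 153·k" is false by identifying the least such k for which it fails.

For k = 1, 2, 3, 4, 5, 6, 7, 8, 9, 10 the conclusion holds.
k = 11: 2^k = 2048 and 153·k = 1683, so 2048 > 1683.

k = 11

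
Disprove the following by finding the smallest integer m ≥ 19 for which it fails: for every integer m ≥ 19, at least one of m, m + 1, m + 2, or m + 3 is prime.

m = 24

Check each integer m ≥ 19 in order until m, m + 1, m + 2, m + 3 are all composite.
For m = 19, 20, 21, 22, 23 the conclusion holds.
m = 24: 24 = 2 × 12; 25 = 5 × 5; 26 = 2 × 13; 27 = 3 × 9 — all composite.
Thus m = 24 disproves the claim, and no smaller m works.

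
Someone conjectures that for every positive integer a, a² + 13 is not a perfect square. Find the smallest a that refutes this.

a = 6

Check each positive integer a in order until a² + 13 is a perfect square.
a = 1: 1² + 13 = 14, not a perfect square.
a = 2: 2² + 13 = 17, not a perfect square.
a = 3: 3² + 13 = 22, not a perfect square.
a = 4: 4² + 13 = 29, not a perfect square.
a = 5: 5² + 13 = 38, not a perfect square.
a = 6: 6² + 13 = 49 = 7², a perfect square.
Hence a = 6 is a counterexample.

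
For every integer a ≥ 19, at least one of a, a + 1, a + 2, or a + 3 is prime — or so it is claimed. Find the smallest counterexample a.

a = 24

We need the least integer a ≥ 19 for which a, a + 1, a + 2, a + 3 are all composite.
The first 5 eligible values, up to a = 23, all satisfy the conclusion.
a = 24: 24 = 2 × 12; 25 = 5 × 5; 26 = 2 × 13; 27 = 3 × 9 — all composite.
Hence a = 24 is a counterexample.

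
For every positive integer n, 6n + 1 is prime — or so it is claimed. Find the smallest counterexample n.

n = 4

Check each positive integer n in order until 6n + 1 is not prime.
n = 1: 6n + 1 = 7, prime.
n = 2: 6n + 1 = 13, prime.
n = 3: 6n + 1 = 19, prime.
n = 4: 6n + 1 = 25 = 5 × 5, composite.
So n = 4 is the smallest counterexample.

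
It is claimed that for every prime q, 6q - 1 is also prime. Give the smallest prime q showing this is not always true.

q = 11

We need the least prime q for which 6q - 1 is not prime.
q = 2: 6q - 1 = 11, prime.
q = 3: 6q - 1 = 17, prime.
q = 5: 6q - 1 = 29, prime.
q = 7: 6q - 1 = 41, prime.
q = 11: 6q - 1 = 65 = 5 × 13, not prime.
So q = 11 is the smallest counterexample.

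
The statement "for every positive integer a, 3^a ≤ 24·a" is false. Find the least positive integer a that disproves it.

a = 5

Check each positive integer a in order until 3^a > 24·a.
For a = 1, 2, 3, 4 the conclusion holds.
a = 5: 3^a = 243 and 24·a = 120, so 243 > 120.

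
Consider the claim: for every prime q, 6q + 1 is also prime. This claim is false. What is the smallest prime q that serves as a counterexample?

A counterexample is any prime q such that 6q + 1 is not prime; we check each in order.
q = 2: 6q + 1 = 13, prime.
q = 3: 6q + 1 = 19, prime.
q = 5: 6q + 1 = 31, prime.
q = 7: 6q + 1 = 43, prime.
q = 11: 6q + 1 = 67, prime.
q = 13: 6q + 1 = 79, prime.
q = 17: 6q + 1 = 103, prime.
q = 19: 6q + 1 = 115 = 5 × 23, not prime.
Thus q = 19 disproves the claim, and no smaller q works.

q = 19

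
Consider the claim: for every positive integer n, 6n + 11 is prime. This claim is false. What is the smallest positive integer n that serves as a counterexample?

n = 4

Check each positive integer n in order until 6n + 11 is not prime.
n = 1: 6n + 11 = 17, prime.
n = 2: 6n + 11 = 23, prime.
n = 3: 6n + 11 = 29, prime.
n = 4: 6n + 11 = 35 = 5 × 7, composite.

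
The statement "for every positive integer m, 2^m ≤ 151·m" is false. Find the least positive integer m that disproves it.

For m = 1, 2, 3, 4, 5, 6, 7, 8, 9, 10 the conclusion holds.
m = 11: 2^m = 2048 and 151·m = 1661, so 2048 > 1661.
Hence m = 11 is a counterexample.

m = 11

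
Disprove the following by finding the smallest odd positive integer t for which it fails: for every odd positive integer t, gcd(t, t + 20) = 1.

We need the least odd positive integer t for which gcd(t, t + 20) > 1.
t = 1: gcd(1, 21) = 1.
t = 3: gcd(3, 23) = 1.
t = 5: gcd(5, 25) = 5.

t = 5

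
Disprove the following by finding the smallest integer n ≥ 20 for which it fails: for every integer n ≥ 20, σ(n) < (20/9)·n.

n = 24

A counterexample is any integer n ≥ 20 such that the claim fails; we check each in order.
n = 20: σ(20) = 42; 42 < 400/9.
n = 21: σ(21) = 32; 32 < 140/3.
n = 22: σ(22) = 36; 36 < 440/9.
n = 23: σ(23) = 24; 24 < 460/9.
n = 24: σ(24) = 60; 60 ≥ 160/3.
Hence n = 24 is a counterexample.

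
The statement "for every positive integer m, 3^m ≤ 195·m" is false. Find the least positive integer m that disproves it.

A counterexample is any positive integer m such that 3^m > 195·m; we check each in order.
The first 6 eligible values, up to m = 6, all satisfy the conclusion.
m = 7: 3^m = 2187 and 195·m = 1365, so 2187 > 1365.
Thus m = 7 disproves the claim, and no smaller m works.

m = 7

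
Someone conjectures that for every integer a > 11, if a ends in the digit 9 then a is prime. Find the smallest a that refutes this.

a = 39

A counterexample is any integer a > 11 such that a ends in the digit 9 but a is not prime; we check each in order.
a = 19: 19 ends in 9 and is prime.
a = 29: 29 ends in 9 and is prime.
a = 39: 39 ends in 9; 39 = 3 × 13, composite.
So a = 39 is the smallest counterexample.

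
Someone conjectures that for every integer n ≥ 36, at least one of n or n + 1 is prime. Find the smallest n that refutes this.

We need the least integer n ≥ 36 for which n, n + 1 are both composite.
For n = 36, 37 the conclusion holds.
n = 38: 38 = 2 × 19; 39 = 3 × 13 — both composite.
Hence n = 38 is a counterexample.

n = 38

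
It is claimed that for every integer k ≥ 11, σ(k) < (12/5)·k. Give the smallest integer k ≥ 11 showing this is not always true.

k = 24

For k = 11, 12, 13, 14, …, 21, 22, 23 the conclusion holds.
k = 24: σ(24) = 60; 60 ≥ 288/5.
So k = 24 is the smallest counterexample.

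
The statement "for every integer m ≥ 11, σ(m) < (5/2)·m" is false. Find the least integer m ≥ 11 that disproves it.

m = 24

A counterexample is any integer m ≥ 11 such that the claim fails; we check each in order.
For m = 11, 12, 13, 14, …, 21, 22, 23 the conclusion holds.
m = 24: σ(24) = 60; 60 ≥ 60.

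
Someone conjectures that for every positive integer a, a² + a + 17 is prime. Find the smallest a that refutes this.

A counterexample is any positive integer a such that a² + a + 17 is not prime; we check each in order.
For a = 1, 2, 3, 4, …, 13, 14, 15 the conclusion holds.
a = 16: a² + a + 17 = 289 = 17 × 17, composite.
Hence a = 16 is a counterexample.

a = 16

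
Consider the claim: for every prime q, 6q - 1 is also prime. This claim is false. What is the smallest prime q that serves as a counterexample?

q = 11

We need the least prime q for which 6q - 1 is not prime.
q = 2: 6q - 1 = 11, prime.
q = 3: 6q - 1 = 17, prime.
q = 5: 6q - 1 = 29, prime.
q = 7: 6q - 1 = 41, prime.
q = 11: 6q - 1 = 65 = 5 × 13, not prime.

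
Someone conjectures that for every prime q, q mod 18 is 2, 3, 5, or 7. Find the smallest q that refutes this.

q = 11

The first 4 eligible values, up to q = 7, all satisfy the conclusion.
q = 11: 11 mod 18 = 11 — not in {2, 3, 5, 7}.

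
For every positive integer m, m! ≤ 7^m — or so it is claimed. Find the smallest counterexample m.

m = 17

We need the least positive integer m for which m! > 7^m.
The first 16 eligible values, up to m = 16, all satisfy the conclusion.
m = 17: m! = 355687428096000 and 7^m = 232630513987207, so 355687428096000 > 232630513987207.
Hence m = 17 is a counterexample.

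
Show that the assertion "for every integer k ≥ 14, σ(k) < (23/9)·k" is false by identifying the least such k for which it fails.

We need the least integer k ≥ 14 for which the claim fails.
For k = 14, 15, 16, 17, …, 45, 46, 47 the conclusion holds.
k = 48: σ(48) = 124; 124 ≥ 368/3.

k = 48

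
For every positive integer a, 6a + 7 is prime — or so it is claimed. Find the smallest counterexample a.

a = 1: 6a + 7 = 13, prime.
a = 2: 6a + 7 = 19, prime.
a = 3: 6a + 7 = 25 = 5 × 5, composite.

a = 3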